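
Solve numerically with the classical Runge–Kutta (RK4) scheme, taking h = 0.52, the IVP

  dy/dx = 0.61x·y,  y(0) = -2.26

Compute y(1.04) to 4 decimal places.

RK4: k1 = f(x_n, y_n); k2 = f(x_n + h/2, y_n + (h/2)·k1); k3 = f(x_n + h/2, y_n + (h/2)·k2); k4 = f(x_n + h, y_n + h·k3); y_{n+1} = y_n + (h/6)·(k1 + 2k2 + 2k3 + k4).
x=0.000000, y=-2.260000:
  k1 = f(0.000000, -2.260000) = 0.000000
  k2 = f(0.260000, -2.260000) = -0.358436
  k3 = f(0.260000, -2.353193) = -0.373216
  k4 = f(0.520000, -2.454073) = -0.778432
  y ← -2.260000 + (0.52/6)·(k1 + 2k2 + 2k3 + k4) = -2.454284
x=0.520000, y=-2.454284:
  k1 = f(0.520000, -2.454284) = -0.778499
  k2 = f(0.780000, -2.656694) = -1.264055
  k3 = f(0.780000, -2.782938) = -1.324122
  k4 = f(1.040000, -3.142827) = -1.993810
  y ← -2.454284 + (0.52/6)·(k1 + 2k2 + 2k3 + k4) = -3.143168
y(1.04) ≈ -3.1432

-3.1432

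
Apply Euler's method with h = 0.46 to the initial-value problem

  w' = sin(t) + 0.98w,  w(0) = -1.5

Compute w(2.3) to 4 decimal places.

Euler: w_{n+1} = w_n + h·f(t_n, w_n).
t=0.000000, w=-1.500000: f=-1.470000 → w ← -1.500000 + 0.46·(-1.470000) = -2.176200
t=0.460000, w=-2.176200: f=-1.688728 → w ← -2.176200 + 0.46·(-1.688728) = -2.953015
t=0.920000, w=-2.953015: f=-2.098353 → w ← -2.953015 + 0.46·(-2.098353) = -3.918257
t=1.380000, w=-3.918257: f=-2.858038 → w ← -3.918257 + 0.46·(-2.858038) = -5.232955
t=1.840000, w=-5.232955: f=-4.164313 → w ← -5.232955 + 0.46·(-4.164313) = -7.148539
w(2.3) ≈ -7.1485

-7.1485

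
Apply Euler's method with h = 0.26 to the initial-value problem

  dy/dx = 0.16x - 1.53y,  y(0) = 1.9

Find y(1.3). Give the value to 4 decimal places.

0.2235

Euler: y_{n+1} = y_n + h·f(x_n, y_n).
x=0.000000, y=1.900000: f=-2.907000 → y ← 1.900000 + 0.26·(-2.907000) = 1.144180
x=0.260000, y=1.144180: f=-1.708995 → y ← 1.144180 + 0.26·(-1.708995) = 0.699841
x=0.520000, y=0.699841: f=-0.987557 → y ← 0.699841 + 0.26·(-0.987557) = 0.443076
x=0.780000, y=0.443076: f=-0.553107 → y ← 0.443076 + 0.26·(-0.553107) = 0.299269
x=1.040000, y=0.299269: f=-0.291481 → y ← 0.299269 + 0.26·(-0.291481) = 0.223484
y(1.3) ≈ 0.2235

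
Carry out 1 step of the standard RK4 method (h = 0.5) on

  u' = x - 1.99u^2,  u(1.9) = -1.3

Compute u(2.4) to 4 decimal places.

-6.7605

RK4: k1 = f(x_n, u_n); k2 = f(x_n + h/2, u_n + (h/2)·k1); k3 = f(x_n + h/2, u_n + (h/2)·k2); k4 = f(x_n + h, u_n + h·k3); u_{n+1} = u_n + (h/6)·(k1 + 2k2 + 2k3 + k4).
x=1.900000, u=-1.300000:
  k1 = f(1.900000, -1.300000) = -1.463100
  k2 = f(2.150000, -1.665775) = -3.371865
  k3 = f(2.150000, -2.142966) = -6.988685
  k4 = f(2.400000, -4.794342) = -43.341582
  u ← -1.300000 + (0.5/6)·(k1 + 2k2 + 2k3 + k4) = -6.760482
u(2.4) ≈ -6.7605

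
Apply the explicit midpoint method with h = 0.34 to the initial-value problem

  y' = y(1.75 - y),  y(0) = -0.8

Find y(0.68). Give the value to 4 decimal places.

Midpoint: k1 = f(t_n, y_n); k2 = f(t_n + h/2, y_n + (h/2)·k1); y_{n+1} = y_n + h·k2.
t=0.000000, y=-0.800000:
  k1 = f(0.000000, -0.800000) = -2.040000
  k2 = f(0.170000, -1.146800) = -3.322050
  y ← -0.800000 + 0.34·(-3.322050) = -1.929497
t=0.340000, y=-1.929497:
  k1 = f(0.340000, -1.929497) = -7.099579
  k2 = f(0.510000, -3.136425) = -15.325909
  y ← -1.929497 + 0.34·(-15.325909) = -7.140306
y(0.68) ≈ -7.1403

-7.1403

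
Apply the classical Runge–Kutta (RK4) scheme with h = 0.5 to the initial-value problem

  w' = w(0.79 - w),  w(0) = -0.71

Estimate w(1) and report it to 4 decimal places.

-29.0532

RK4: k1 = f(x_n, w_n); k2 = f(x_n + h/2, w_n + (h/2)·k1); k3 = f(x_n + h/2, w_n + (h/2)·k2); k4 = f(x_n + h, w_n + h·k3); w_{n+1} = w_n + (h/6)·(k1 + 2k2 + 2k3 + k4).
x=0.000000, w=-0.710000:
  k1 = f(0.000000, -0.710000) = -1.065000
  k2 = f(0.250000, -0.976250) = -1.724302
  k3 = f(0.250000, -1.141075) = -2.203503
  k4 = f(0.500000, -1.811751) = -4.713726
  w ← -0.710000 + (0.5/6)·(k1 + 2k2 + 2k3 + k4) = -1.846195
x=0.500000, w=-1.846195:
  k1 = f(0.500000, -1.846195) = -4.866928
  k2 = f(0.750000, -3.062927) = -11.801231
  k3 = f(0.750000, -4.796502) = -26.795671
  k4 = f(1.000000, -15.244030) = -244.423243
  w ← -1.846195 + (0.5/6)·(k1 + 2k2 + 2k3 + k4) = -29.053193
w(1) ≈ -29.0532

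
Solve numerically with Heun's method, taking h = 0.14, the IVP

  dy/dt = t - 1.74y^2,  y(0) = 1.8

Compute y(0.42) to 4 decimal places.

Heun: k1 = f(t_n, y_n); k2 = f(t_n + h, y_n + h·k1); y_{n+1} = y_n + (h/2)·(k1 + k2).
t=0.000000, y=1.800000:
  k1 = f(0.000000, 1.800000) = -5.637600
  k2 = f(0.140000, 1.010736) = -1.637562
  y ← 1.800000 + (0.14/2)·(-5.637600 + (-1.637562)) = 1.290739
t=0.140000, y=1.290739:
  k1 = f(0.140000, 1.290739) = -2.758851
  k2 = f(0.280000, 0.904500) = -1.143528
  y ← 1.290739 + (0.14/2)·(-2.758851 + (-1.143528)) = 1.017572
t=0.280000, y=1.017572:
  k1 = f(0.280000, 1.017572) = -1.521688
  k2 = f(0.420000, 0.804536) = -0.706263
  y ← 1.017572 + (0.14/2)·(-1.521688 + (-0.706263)) = 0.861616
y(0.42) ≈ 0.8616

0.8616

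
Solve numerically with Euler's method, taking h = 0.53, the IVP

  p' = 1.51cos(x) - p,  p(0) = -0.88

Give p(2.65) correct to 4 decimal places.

Euler: p_{n+1} = p_n + h·f(x_n, p_n).
x=0.000000, p=-0.880000: f=2.390000 → p ← -0.880000 + 0.53·2.390000 = 0.386700
x=0.530000, p=0.386700: f=0.916139 → p ← 0.386700 + 0.53·0.916139 = 0.872253
x=1.060000, p=0.872253: f=-0.134057 → p ← 0.872253 + 0.53·(-0.134057) = 0.801203
x=1.590000, p=0.801203: f=-0.830199 → p ← 0.801203 + 0.53·(-0.830199) = 0.361198
x=2.120000, p=0.361198: f=-1.149430 → p ← 0.361198 + 0.53·(-1.149430) = -0.248000
p(2.65) ≈ -0.2480

-0.2480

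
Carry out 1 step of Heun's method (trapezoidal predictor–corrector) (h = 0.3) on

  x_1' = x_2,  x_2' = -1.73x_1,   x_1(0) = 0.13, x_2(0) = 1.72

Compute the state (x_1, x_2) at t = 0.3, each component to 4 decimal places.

Heun on (x_1,x_2): k1 = f(t_n, state_n); k2 = f(t_n + h, state_n + h·k1); state_{n+1} = state_n + (h/2)·(k1 + k2).
0.000000: (0.130000, 1.720000)
  k1 = (1.720000, -0.224900)
  predictor → (0.646000, 1.652530)
  k2 = (1.652530, -1.117580)
  → (0.635880, 1.518628)
(x_1(0.3), x_2(0.3)) ≈ (0.6359, 1.5186)

0.6359, 1.5186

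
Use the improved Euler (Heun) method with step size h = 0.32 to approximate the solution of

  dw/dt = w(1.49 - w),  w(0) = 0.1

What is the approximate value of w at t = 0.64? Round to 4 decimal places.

Heun: k1 = f(t_n, w_n); k2 = f(t_n + h, w_n + h·k1); w_{n+1} = w_n + (h/2)·(k1 + k2).
t=0.000000, w=0.100000:
  k1 = f(0.000000, 0.100000) = 0.139000
  k2 = f(0.320000, 0.144480) = 0.194401
  w ← 0.100000 + (0.32/2)·(0.139000 + 0.194401) = 0.153344
t=0.320000, w=0.153344:
  k1 = f(0.320000, 0.153344) = 0.204968
  k2 = f(0.640000, 0.218934) = 0.278280
  w ← 0.153344 + (0.32/2)·(0.204968 + 0.278280) = 0.230664
w(0.64) ≈ 0.2307

0.2307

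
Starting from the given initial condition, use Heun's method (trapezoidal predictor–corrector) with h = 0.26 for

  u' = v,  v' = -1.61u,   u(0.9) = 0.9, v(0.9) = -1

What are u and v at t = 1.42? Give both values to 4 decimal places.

0.2151, -1.4978

Heun on (u,v): k1 = f(t_n, state_n); k2 = f(t_n + h, state_n + h·k1); state_{n+1} = state_n + (h/2)·(k1 + k2).
0.900000: (0.900000, -1.000000)
  k1 = (-1.000000, -1.449000)
  predictor → (0.640000, -1.376740)
  k2 = (-1.376740, -1.030400)
  → (0.591024, -1.322322)
1.160000: (0.591024, -1.322322)
  k1 = (-1.322322, -0.951548)
  predictor → (0.247220, -1.569725)
  k2 = (-1.569725, -0.398024)
  → (0.215058, -1.497766)
(u(1.42), v(1.42)) ≈ (0.2151, -1.4978)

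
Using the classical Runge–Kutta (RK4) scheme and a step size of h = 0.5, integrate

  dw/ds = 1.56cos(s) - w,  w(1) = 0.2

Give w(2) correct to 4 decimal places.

0.0612

RK4: k1 = f(s_n, w_n); k2 = f(s_n + h/2, w_n + (h/2)·k1); k3 = f(s_n + h/2, w_n + (h/2)·k2); k4 = f(s_n + h, w_n + h·k3); w_{n+1} = w_n + (h/6)·(k1 + 2k2 + 2k3 + k4).
s=1.000000, w=0.200000:
  k1 = f(1.000000, 0.200000) = 0.642872
  k2 = f(1.250000, 0.360718) = 0.131185
  k3 = f(1.250000, 0.232796) = 0.259107
  k4 = f(1.500000, 0.329553) = -0.219203
  w ← 0.200000 + (0.5/6)·(k1 + 2k2 + 2k3 + k4) = 0.300354
s=1.500000, w=0.300354:
  k1 = f(1.500000, 0.300354) = -0.190004
  k2 = f(1.750000, 0.252853) = -0.530917
  k3 = f(1.750000, 0.167625) = -0.445689
  k4 = f(2.000000, 0.077510) = -0.726699
  w ← 0.300354 + (0.5/6)·(k1 + 2k2 + 2k3 + k4) = 0.061195
w(2) ≈ 0.0612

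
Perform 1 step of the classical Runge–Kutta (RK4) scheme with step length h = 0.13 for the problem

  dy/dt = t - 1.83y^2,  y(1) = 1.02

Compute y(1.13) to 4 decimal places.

RK4: k1 = f(t_n, y_n); k2 = f(t_n + h/2, y_n + (h/2)·k1); k3 = f(t_n + h/2, y_n + (h/2)·k2); k4 = f(t_n + h, y_n + h·k3); y_{n+1} = y_n + (h/6)·(k1 + 2k2 + 2k3 + k4).
t=1.000000, y=1.020000:
  k1 = f(1.000000, 1.020000) = -0.903932
  k2 = f(1.065000, 0.961244) = -0.625903
  k3 = f(1.065000, 0.979316) = -0.690081
  k4 = f(1.130000, 0.930290) = -0.453753
  y ← 1.020000 + (0.13/6)·(k1 + 2k2 + 2k3 + k4) = 0.933558
y(1.13) ≈ 0.9336

0.9336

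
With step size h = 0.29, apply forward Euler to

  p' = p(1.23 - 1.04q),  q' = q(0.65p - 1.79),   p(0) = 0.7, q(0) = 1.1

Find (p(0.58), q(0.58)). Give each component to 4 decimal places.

Euler on (p,q): p_{n+1} = p_n + h·p', q_{n+1} = q_n + h·q'.
0.000000: (0.700000, 1.100000); f=(0.060200, -1.468500) → (0.717458, 0.674135)
0.290000: (0.717458, 0.674135); f=(0.379463, -0.892320) → (0.827502, 0.415362)
(p(0.58), q(0.58)) ≈ (0.8275, 0.4154)

0.8275, 0.4154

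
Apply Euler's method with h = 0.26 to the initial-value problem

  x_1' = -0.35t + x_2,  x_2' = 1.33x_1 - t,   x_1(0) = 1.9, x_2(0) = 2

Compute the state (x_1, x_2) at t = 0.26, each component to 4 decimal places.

Euler on (x_1,x_2): x_1_{n+1} = x_1_n + h·x_1', x_2_{n+1} = x_2_n + h·x_2'.
0.000000: (1.900000, 2.000000); f=(2.000000, 2.527000) → (2.420000, 2.657020)
(x_1(0.26), x_2(0.26)) ≈ (2.4200, 2.6570)

2.4200, 2.6570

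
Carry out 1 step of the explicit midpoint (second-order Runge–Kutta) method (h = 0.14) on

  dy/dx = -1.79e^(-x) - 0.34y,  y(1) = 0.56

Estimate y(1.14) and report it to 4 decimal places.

Midpoint: k1 = f(x_n, y_n); k2 = f(x_n + h/2, y_n + (h/2)·k1); y_{n+1} = y_n + h·k2.
x=1.000000, y=0.560000:
  k1 = f(1.000000, 0.560000) = -0.848904
  k2 = f(1.070000, 0.500577) = -0.784181
  y ← 0.560000 + 0.14·(-0.784181) = 0.450215
y(1.14) ≈ 0.4502

0.4502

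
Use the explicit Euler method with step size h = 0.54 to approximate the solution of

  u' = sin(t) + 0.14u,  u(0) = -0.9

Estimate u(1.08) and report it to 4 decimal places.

Euler: u_{n+1} = u_n + h·f(t_n, u_n).
t=0.000000, u=-0.900000: f=-0.126000 → u ← -0.900000 + 0.54·(-0.126000) = -0.968040
t=0.540000, u=-0.968040: f=0.378610 → u ← -0.968040 + 0.54·0.378610 = -0.763590
u(1.08) ≈ -0.7636

-0.7636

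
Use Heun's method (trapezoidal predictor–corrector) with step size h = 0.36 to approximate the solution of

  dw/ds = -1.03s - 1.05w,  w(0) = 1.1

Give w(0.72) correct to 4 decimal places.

0.3077

Heun: k1 = f(s_n, w_n); k2 = f(s_n + h, w_n + h·k1); w_{n+1} = w_n + (h/2)·(k1 + k2).
s=0.000000, w=1.100000:
  k1 = f(0.000000, 1.100000) = -1.155000
  k2 = f(0.360000, 0.684200) = -1.089210
  w ← 1.100000 + (0.36/2)·(-1.155000 + (-1.089210)) = 0.696042
s=0.360000, w=0.696042:
  k1 = f(0.360000, 0.696042) = -1.101644
  k2 = f(0.720000, 0.299450) = -1.056023
  w ← 0.696042 + (0.36/2)·(-1.101644 + (-1.056023)) = 0.307662
w(0.72) ≈ 0.3077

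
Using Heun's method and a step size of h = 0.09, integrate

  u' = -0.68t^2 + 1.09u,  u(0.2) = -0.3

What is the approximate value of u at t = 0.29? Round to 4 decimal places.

Heun: k1 = f(t_n, u_n); k2 = f(t_n + h, u_n + h·k1); u_{n+1} = u_n + (h/2)·(k1 + k2).
t=0.200000, u=-0.300000:
  k1 = f(0.200000, -0.300000) = -0.354200
  k2 = f(0.290000, -0.331878) = -0.418935
  u ← -0.300000 + (0.09/2)·(-0.354200 + (-0.418935)) = -0.334791
u(0.29) ≈ -0.3348

-0.3348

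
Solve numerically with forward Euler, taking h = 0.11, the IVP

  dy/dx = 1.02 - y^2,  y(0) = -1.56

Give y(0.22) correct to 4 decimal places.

Euler: y_{n+1} = y_n + h·f(x_n, y_n).
x=0.000000, y=-1.560000: f=-1.413600 → y ← -1.560000 + 0.11·(-1.413600) = -1.715496
x=0.110000, y=-1.715496: f=-1.922927 → y ← -1.715496 + 0.11·(-1.922927) = -1.927018
y(0.22) ≈ -1.9270

-1.9270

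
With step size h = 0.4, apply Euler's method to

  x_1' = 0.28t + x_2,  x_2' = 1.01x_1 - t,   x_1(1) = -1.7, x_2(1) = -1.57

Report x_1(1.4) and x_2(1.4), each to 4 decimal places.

-2.2160, -2.6568

Euler on (x_1,x_2): x_1_{n+1} = x_1_n + h·x_1', x_2_{n+1} = x_2_n + h·x_2'.
1.000000: (-1.700000, -1.570000); f=(-1.290000, -2.717000) → (-2.216000, -2.656800)
(x_1(1.4), x_2(1.4)) ≈ (-2.2160, -2.6568)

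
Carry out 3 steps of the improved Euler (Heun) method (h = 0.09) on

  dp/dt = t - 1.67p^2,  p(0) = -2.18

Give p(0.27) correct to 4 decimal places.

Heun: k1 = f(t_n, p_n); k2 = f(t_n + h, p_n + h·k1); p_{n+1} = p_n + (h/2)·(k1 + k2).
t=0.000000, p=-2.180000:
  k1 = f(0.000000, -2.180000) = -7.936508
  k2 = f(0.090000, -2.894286) = -13.899406
  p ← -2.180000 + (0.09/2)·(-7.936508 + (-13.899406)) = -3.162616
t=0.090000, p=-3.162616:
  k1 = f(0.090000, -3.162616) = -16.613575
  k2 = f(0.180000, -4.657838) = -36.051408
  p ← -3.162616 + (0.09/2)·(-16.613575 + (-36.051408)) = -5.532540
t=0.180000, p=-5.532540:
  k1 = f(0.180000, -5.532540) = -50.937035
  k2 = f(0.270000, -10.116874) = -170.656386
  p ← -5.532540 + (0.09/2)·(-50.937035 + (-170.656386)) = -15.504244
p(0.27) ≈ -15.5042

-15.5042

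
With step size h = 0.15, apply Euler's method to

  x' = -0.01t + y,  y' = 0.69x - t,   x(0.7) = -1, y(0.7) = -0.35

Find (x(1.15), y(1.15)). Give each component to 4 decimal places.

Euler on (x,y): x_{n+1} = x_n + h·x', y_{n+1} = y_n + h·y'.
0.700000: (-1.000000, -0.350000); f=(-0.357000, -1.390000) → (-1.053550, -0.558500)
0.850000: (-1.053550, -0.558500); f=(-0.567000, -1.576950) → (-1.138600, -0.795042)
1.000000: (-1.138600, -0.795042); f=(-0.805042, -1.785634) → (-1.259356, -1.062888)
(x(1.15), y(1.15)) ≈ (-1.2594, -1.0629)

-1.2594, -1.0629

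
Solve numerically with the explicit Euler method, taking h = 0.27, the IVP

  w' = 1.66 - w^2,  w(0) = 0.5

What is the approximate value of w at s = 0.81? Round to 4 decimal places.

Euler: w_{n+1} = w_n + h·f(s_n, w_n).
s=0.000000, w=0.500000: f=1.410000 → w ← 0.500000 + 0.27·1.410000 = 0.880700
s=0.270000, w=0.880700: f=0.884368 → w ← 0.880700 + 0.27·0.884368 = 1.119479
s=0.540000, w=1.119479: f=0.406766 → w ← 1.119479 + 0.27·0.406766 = 1.229306
w(0.81) ≈ 1.2293

1.2293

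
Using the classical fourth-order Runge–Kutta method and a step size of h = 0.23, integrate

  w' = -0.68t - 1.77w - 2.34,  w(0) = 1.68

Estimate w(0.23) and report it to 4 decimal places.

RK4: k1 = f(t_n, w_n); k2 = f(t_n + h/2, w_n + (h/2)·k1); k3 = f(t_n + h/2, w_n + (h/2)·k2); k4 = f(t_n + h, w_n + h·k3); w_{n+1} = w_n + (h/6)·(k1 + 2k2 + 2k3 + k4).
t=0.000000, w=1.680000:
  k1 = f(0.000000, 1.680000) = -5.313600
  k2 = f(0.115000, 1.068936) = -4.310217
  k3 = f(0.115000, 1.184325) = -4.514455
  k4 = f(0.230000, 0.641675) = -3.632165
  w ← 1.680000 + (0.23/6)·(k1 + 2k2 + 2k3 + k4) = 0.660521
w(0.23) ≈ 0.6605

0.6605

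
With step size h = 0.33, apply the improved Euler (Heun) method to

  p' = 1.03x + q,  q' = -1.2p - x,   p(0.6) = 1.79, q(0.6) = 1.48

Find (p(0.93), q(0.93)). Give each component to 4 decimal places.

2.3888, 0.3816

Heun on (p,q): k1 = f(x_n, state_n); k2 = f(x_n + h, state_n + h·k1); state_{n+1} = state_n + (h/2)·(k1 + k2).
0.600000: (1.790000, 1.480000)
  k1 = (2.098000, -2.748000)
  predictor → (2.482340, 0.573160)
  k2 = (1.531060, -3.908808)
  → (2.388795, 0.381627)
(p(0.93), q(0.93)) ≈ (2.3888, 0.3816)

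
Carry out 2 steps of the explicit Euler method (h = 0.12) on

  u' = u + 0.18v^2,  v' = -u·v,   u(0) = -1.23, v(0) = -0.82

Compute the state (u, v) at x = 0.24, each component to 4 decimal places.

-1.5075, -1.0950

Euler on (u,v): u_{n+1} = u_n + h·u', v_{n+1} = v_n + h·v'.
0.000000: (-1.230000, -0.820000); f=(-1.108968, -1.008600) → (-1.363076, -0.941032)
0.120000: (-1.363076, -0.941032); f=(-1.203679, -1.282698) → (-1.507518, -1.094956)
(u(0.24), v(0.24)) ≈ (-1.5075, -1.0950)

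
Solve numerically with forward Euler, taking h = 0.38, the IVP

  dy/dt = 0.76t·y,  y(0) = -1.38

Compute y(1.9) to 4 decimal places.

-3.5722

Euler: y_{n+1} = y_n + h·f(t_n, y_n).
t=0.000000, y=-1.380000: f=0.000000 → y ← -1.380000 + 0.38·0.000000 = -1.380000
t=0.380000, y=-1.380000: f=-0.398544 → y ← -1.380000 + 0.38·(-0.398544) = -1.531447
t=0.760000, y=-1.531447: f=-0.884564 → y ← -1.531447 + 0.38·(-0.884564) = -1.867581
t=1.140000, y=-1.867581: f=-1.618072 → y ← -1.867581 + 0.38·(-1.618072) = -2.482448
t=1.520000, y=-2.482448: f=-2.867724 → y ← -2.482448 + 0.38·(-2.867724) = -3.572184
y(1.9) ≈ -3.5722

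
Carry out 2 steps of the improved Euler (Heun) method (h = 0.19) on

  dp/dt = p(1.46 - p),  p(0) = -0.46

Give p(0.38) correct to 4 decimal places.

-1.0175

Heun: k1 = f(t_n, p_n); k2 = f(t_n + h, p_n + h·k1); p_{n+1} = p_n + (h/2)·(k1 + k2).
t=0.000000, p=-0.460000:
  k1 = f(0.000000, -0.460000) = -0.883200
  k2 = f(0.190000, -0.627808) = -1.310743
  p ← -0.460000 + (0.19/2)·(-0.883200 + (-1.310743)) = -0.668425
t=0.190000, p=-0.668425:
  k1 = f(0.190000, -0.668425) = -1.422691
  k2 = f(0.380000, -0.938736) = -2.251779
  p ← -0.668425 + (0.19/2)·(-1.422691 + (-2.251779)) = -1.017499
p(0.38) ≈ -1.0175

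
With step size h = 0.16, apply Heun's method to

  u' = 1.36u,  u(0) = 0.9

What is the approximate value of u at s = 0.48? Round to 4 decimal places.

Heun: k1 = f(s_n, u_n); k2 = f(s_n + h, u_n + h·k1); u_{n+1} = u_n + (h/2)·(k1 + k2).
s=0.000000, u=0.900000:
  k1 = f(0.000000, 0.900000) = 1.224000
  k2 = f(0.160000, 1.095840) = 1.490342
  u ← 0.900000 + (0.16/2)·(1.224000 + 1.490342) = 1.117147
s=0.160000, u=1.117147:
  k1 = f(0.160000, 1.117147) = 1.519320
  k2 = f(0.320000, 1.360239) = 1.849925
  u ← 1.117147 + (0.16/2)·(1.519320 + 1.849925) = 1.386687
s=0.320000, u=1.386687:
  k1 = f(0.320000, 1.386687) = 1.885894
  k2 = f(0.480000, 1.688430) = 2.296265
  u ← 1.386687 + (0.16/2)·(1.885894 + 2.296265) = 1.721260
u(0.48) ≈ 1.7213

1.7213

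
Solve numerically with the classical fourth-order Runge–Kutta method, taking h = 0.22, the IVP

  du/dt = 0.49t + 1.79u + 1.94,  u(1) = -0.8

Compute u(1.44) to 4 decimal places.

-0.0694

RK4: k1 = f(t_n, u_n); k2 = f(t_n + h/2, u_n + (h/2)·k1); k3 = f(t_n + h/2, u_n + (h/2)·k2); k4 = f(t_n + h, u_n + h·k3); u_{n+1} = u_n + (h/6)·(k1 + 2k2 + 2k3 + k4).
t=1.000000, u=-0.800000:
  k1 = f(1.000000, -0.800000) = 0.998000
  k2 = f(1.110000, -0.690220) = 1.248406
  k3 = f(1.110000, -0.662675) = 1.297711
  k4 = f(1.220000, -0.514504) = 1.616839
  u ← -0.800000 + (0.22/6)·(k1 + 2k2 + 2k3 + k4) = -0.517407
t=1.220000, u=-0.517407:
  k1 = f(1.220000, -0.517407) = 1.611641
  k2 = f(1.330000, -0.340127) = 1.982873
  k3 = f(1.330000, -0.299291) = 2.055969
  k4 = f(1.440000, -0.065094) = 2.529081
  u ← -0.517407 + (0.22/6)·(k1 + 2k2 + 2k3 + k4) = -0.069399
u(1.44) ≈ -0.0694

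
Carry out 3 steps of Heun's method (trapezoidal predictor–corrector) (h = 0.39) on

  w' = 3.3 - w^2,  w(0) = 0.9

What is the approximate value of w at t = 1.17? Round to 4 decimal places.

Heun: k1 = f(t_n, w_n); k2 = f(t_n + h, w_n + h·k1); w_{n+1} = w_n + (h/2)·(k1 + k2).
t=0.000000, w=0.900000:
  k1 = f(0.000000, 0.900000) = 2.490000
  k2 = f(0.390000, 1.871100) = -0.201015
  w ← 0.900000 + (0.39/2)·(2.490000 + (-0.201015)) = 1.346352
t=0.390000, w=1.346352:
  k1 = f(0.390000, 1.346352) = 1.487336
  k2 = f(0.780000, 1.926413) = -0.411068
  w ← 1.346352 + (0.39/2)·(1.487336 + (-0.411068)) = 1.556224
t=0.780000, w=1.556224:
  k1 = f(0.780000, 1.556224) = 0.878166
  k2 = f(1.170000, 1.898709) = -0.305096
  w ← 1.556224 + (0.39/2)·(0.878166 + (-0.305096)) = 1.667973
w(1.17) ≈ 1.6680

1.6680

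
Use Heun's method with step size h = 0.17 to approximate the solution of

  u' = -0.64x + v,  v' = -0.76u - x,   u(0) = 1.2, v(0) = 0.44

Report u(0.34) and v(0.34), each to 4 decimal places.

1.2536, 0.0588

Heun on (u,v): k1 = f(x_n, state_n); k2 = f(x_n + h, state_n + h·k1); state_{n+1} = state_n + (h/2)·(k1 + k2).
0.000000: (1.200000, 0.440000)
  k1 = (0.440000, -0.912000)
  predictor → (1.274800, 0.284960)
  k2 = (0.176160, -1.138848)
  → (1.252374, 0.265678)
0.170000: (1.252374, 0.265678)
  k1 = (0.156878, -1.121804)
  predictor → (1.279043, 0.074971)
  k2 = (-0.142629, -1.312073)
  → (1.253585, 0.058798)
(u(0.34), v(0.34)) ≈ (1.2536, 0.0588)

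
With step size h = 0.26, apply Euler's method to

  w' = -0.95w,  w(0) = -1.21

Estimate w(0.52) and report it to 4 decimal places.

Euler: w_{n+1} = w_n + h·f(s_n, w_n).
s=0.000000, w=-1.210000: f=1.149500 → w ← -1.210000 + 0.26·1.149500 = -0.911130
s=0.260000, w=-0.911130: f=0.865573 → w ← -0.911130 + 0.26·0.865573 = -0.686081
w(0.52) ≈ -0.6861

-0.6861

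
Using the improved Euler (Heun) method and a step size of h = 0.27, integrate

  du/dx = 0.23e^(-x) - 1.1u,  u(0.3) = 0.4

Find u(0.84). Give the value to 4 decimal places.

Heun: k1 = f(x_n, u_n); k2 = f(x_n + h, u_n + h·k1); u_{n+1} = u_n + (h/2)·(k1 + k2).
x=0.300000, u=0.400000:
  k1 = f(0.300000, 0.400000) = -0.269612
  k2 = f(0.570000, 0.327205) = -0.229854
  u ← 0.400000 + (0.27/2)·(-0.269612 + (-0.229854)) = 0.332572
x=0.570000, u=0.332572:
  k1 = f(0.570000, 0.332572) = -0.235758
  k2 = f(0.840000, 0.268917) = -0.196516
  u ← 0.332572 + (0.27/2)·(-0.235758 + (-0.196516)) = 0.274215
u(0.84) ≈ 0.2742

0.2742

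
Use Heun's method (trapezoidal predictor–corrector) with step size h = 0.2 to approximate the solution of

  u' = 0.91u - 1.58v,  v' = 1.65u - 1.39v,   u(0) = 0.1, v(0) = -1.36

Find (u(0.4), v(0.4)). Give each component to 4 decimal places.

0.8809, -0.4959

Heun on (u,v): k1 = f(t_n, state_n); k2 = f(t_n + h, state_n + h·k1); state_{n+1} = state_n + (h/2)·(k1 + k2).
0.000000: (0.100000, -1.360000)
  k1 = (2.239800, 2.055400)
  predictor → (0.547960, -0.948920)
  k2 = (1.997937, 2.223133)
  → (0.523774, -0.932147)
0.200000: (0.523774, -0.932147)
  k1 = (1.949426, 2.159911)
  predictor → (0.913659, -0.500165)
  k2 = (1.621690, 2.202766)
  → (0.880885, -0.495879)
(u(0.4), v(0.4)) ≈ (0.8809, -0.4959)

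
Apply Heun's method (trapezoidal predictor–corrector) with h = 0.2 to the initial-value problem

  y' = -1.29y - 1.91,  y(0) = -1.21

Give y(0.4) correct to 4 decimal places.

-1.3180

Heun: k1 = f(t_n, y_n); k2 = f(t_n + h, y_n + h·k1); y_{n+1} = y_n + (h/2)·(k1 + k2).
t=0.000000, y=-1.210000:
  k1 = f(0.000000, -1.210000) = -0.349100
  k2 = f(0.200000, -1.279820) = -0.259032
  y ← -1.210000 + (0.2/2)·(-0.349100 + (-0.259032)) = -1.270813
t=0.200000, y=-1.270813:
  k1 = f(0.200000, -1.270813) = -0.270651
  k2 = f(0.400000, -1.324943) = -0.200823
  y ← -1.270813 + (0.2/2)·(-0.270651 + (-0.200823)) = -1.317961
y(0.4) ≈ -1.3180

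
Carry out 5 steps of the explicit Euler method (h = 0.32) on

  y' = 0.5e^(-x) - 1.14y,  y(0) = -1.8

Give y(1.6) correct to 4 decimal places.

Euler: y_{n+1} = y_n + h·f(x_n, y_n).
x=0.000000, y=-1.800000: f=2.552000 → y ← -1.800000 + 0.32·2.552000 = -0.983360
x=0.320000, y=-0.983360: f=1.484105 → y ← -0.983360 + 0.32·1.484105 = -0.508446
x=0.640000, y=-0.508446: f=0.843275 → y ← -0.508446 + 0.32·0.843275 = -0.238598
x=0.960000, y=-0.238598: f=0.463449 → y ← -0.238598 + 0.32·0.463449 = -0.090295
x=1.280000, y=-0.090295: f=0.241955 → y ← -0.090295 + 0.32·0.241955 = -0.012869
y(1.6) ≈ -0.0129

-0.0129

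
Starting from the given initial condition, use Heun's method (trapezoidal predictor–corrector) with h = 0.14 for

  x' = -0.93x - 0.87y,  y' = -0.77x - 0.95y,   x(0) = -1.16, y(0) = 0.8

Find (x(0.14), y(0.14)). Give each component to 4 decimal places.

-1.1110, 0.8145

Heun on (x,y): k1 = f(t_n, state_n); k2 = f(t_n + h, state_n + h·k1); state_{n+1} = state_n + (h/2)·(k1 + k2).
0.000000: (-1.160000, 0.800000)
  k1 = (0.382800, 0.133200)
  predictor → (-1.106408, 0.818648)
  k2 = (0.316736, 0.074219)
  → (-1.111033, 0.814519)
(x(0.14), y(0.14)) ≈ (-1.1110, 0.8145)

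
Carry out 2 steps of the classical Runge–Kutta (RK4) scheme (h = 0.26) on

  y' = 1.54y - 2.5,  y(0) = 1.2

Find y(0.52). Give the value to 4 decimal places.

0.6805

RK4: k1 = f(t_n, y_n); k2 = f(t_n + h/2, y_n + (h/2)·k1); k3 = f(t_n + h/2, y_n + (h/2)·k2); k4 = f(t_n + h, y_n + h·k3); y_{n+1} = y_n + (h/6)·(k1 + 2k2 + 2k3 + k4).
t=0.000000, y=1.200000:
  k1 = f(0.000000, 1.200000) = -0.652000
  k2 = f(0.130000, 1.115240) = -0.782530
  k3 = f(0.130000, 1.098271) = -0.808663
  k4 = f(0.260000, 0.989748) = -0.975788
  y ← 1.200000 + (0.26/6)·(k1 + 2k2 + 2k3 + k4) = 0.991559
t=0.260000, y=0.991559:
  k1 = f(0.260000, 0.991559) = -0.972999
  k2 = f(0.390000, 0.865069) = -1.167793
  k3 = f(0.390000, 0.839746) = -1.206791
  k4 = f(0.520000, 0.677793) = -1.456198
  y ← 0.991559 + (0.26/6)·(k1 + 2k2 + 2k3 + k4) = 0.680497
y(0.52) ≈ 0.6805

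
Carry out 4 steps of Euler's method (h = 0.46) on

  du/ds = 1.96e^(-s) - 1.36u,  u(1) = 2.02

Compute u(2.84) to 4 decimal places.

0.2194

Euler: u_{n+1} = u_n + h·f(s_n, u_n).
s=1.000000, u=2.020000: f=-2.026156 → u ← 2.020000 + 0.46·(-2.026156) = 1.087968
s=1.460000, u=1.087968: f=-1.024454 → u ← 1.087968 + 0.46·(-1.024454) = 0.616719
s=1.920000, u=0.616719: f=-0.551389 → u ← 0.616719 + 0.46·(-0.551389) = 0.363081
s=2.380000, u=0.363081: f=-0.312390 → u ← 0.363081 + 0.46·(-0.312390) = 0.219381
u(2.84) ≈ 0.2194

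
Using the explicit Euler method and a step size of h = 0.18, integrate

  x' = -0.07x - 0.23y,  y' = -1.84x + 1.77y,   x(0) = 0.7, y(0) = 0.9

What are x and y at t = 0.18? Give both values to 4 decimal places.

Euler on (x,y): x_{n+1} = x_n + h·x', y_{n+1} = y_n + h·y'.
0.000000: (0.700000, 0.900000); f=(-0.256000, 0.305000) → (0.653920, 0.954900)
(x(0.18), y(0.18)) ≈ (0.6539, 0.9549)

0.6539, 0.9549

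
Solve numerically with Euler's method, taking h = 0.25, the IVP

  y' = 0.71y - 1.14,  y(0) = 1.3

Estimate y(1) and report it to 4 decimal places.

1.0181

Euler: y_{n+1} = y_n + h·f(t_n, y_n).
t=0.000000, y=1.300000: f=-0.217000 → y ← 1.300000 + 0.25·(-0.217000) = 1.245750
t=0.250000, y=1.245750: f=-0.255517 → y ← 1.245750 + 0.25·(-0.255517) = 1.181871
t=0.500000, y=1.181871: f=-0.300872 → y ← 1.181871 + 0.25·(-0.300872) = 1.106653
t=0.750000, y=1.106653: f=-0.354277 → y ← 1.106653 + 0.25·(-0.354277) = 1.018084
y(1) ≈ 1.0181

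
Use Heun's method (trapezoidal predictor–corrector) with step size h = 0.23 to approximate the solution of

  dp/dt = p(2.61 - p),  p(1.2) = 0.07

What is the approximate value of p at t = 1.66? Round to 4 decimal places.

0.2108

Heun: k1 = f(t_n, p_n); k2 = f(t_n + h, p_n + h·k1); p_{n+1} = p_n + (h/2)·(k1 + k2).
t=1.200000, p=0.070000:
  k1 = f(1.200000, 0.070000) = 0.177800
  k2 = f(1.430000, 0.110894) = 0.277136
  p ← 0.070000 + (0.23/2)·(0.177800 + 0.277136) = 0.122318
t=1.430000, p=0.122318:
  k1 = f(1.430000, 0.122318) = 0.304287
  k2 = f(1.660000, 0.192304) = 0.464932
  p ← 0.122318 + (0.23/2)·(0.304287 + 0.464932) = 0.210778
p(1.66) ≈ 0.2108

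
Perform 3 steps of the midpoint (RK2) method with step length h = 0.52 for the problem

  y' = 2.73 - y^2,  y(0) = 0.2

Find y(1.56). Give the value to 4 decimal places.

Midpoint: k1 = f(t_n, y_n); k2 = f(t_n + h/2, y_n + (h/2)·k1); y_{n+1} = y_n + h·k2.
t=0.000000, y=0.200000:
  k1 = f(0.000000, 0.200000) = 2.690000
  k2 = f(0.260000, 0.899400) = 1.921080
  y ← 0.200000 + 0.52·1.921080 = 1.198961
t=0.520000, y=1.198961:
  k1 = f(0.520000, 1.198961) = 1.292492
  k2 = f(0.780000, 1.535009) = 0.373747
  y ← 1.198961 + 0.52·0.373747 = 1.393310
t=1.040000, y=1.393310:
  k1 = f(1.040000, 1.393310) = 0.788688
  k2 = f(1.300000, 1.598369) = 0.175218
  y ← 1.393310 + 0.52·0.175218 = 1.484423
y(1.56) ≈ 1.4844

1.4844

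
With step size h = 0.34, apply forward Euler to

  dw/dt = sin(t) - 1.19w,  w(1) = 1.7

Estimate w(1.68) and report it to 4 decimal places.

Euler: w_{n+1} = w_n + h·f(t_n, w_n).
t=1.000000, w=1.700000: f=-1.181529 → w ← 1.700000 + 0.34·(-1.181529) = 1.298280
t=1.340000, w=1.298280: f=-0.571469 → w ← 1.298280 + 0.34·(-0.571469) = 1.103981
w(1.68) ≈ 1.1040

1.1040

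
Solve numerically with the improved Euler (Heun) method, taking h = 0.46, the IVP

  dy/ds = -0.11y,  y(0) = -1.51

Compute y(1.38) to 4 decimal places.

Heun: k1 = f(s_n, y_n); k2 = f(s_n + h, y_n + h·k1); y_{n+1} = y_n + (h/2)·(k1 + k2).
s=0.000000, y=-1.510000:
  k1 = f(0.000000, -1.510000) = 0.166100
  k2 = f(0.460000, -1.433594) = 0.157695
  y ← -1.510000 + (0.46/2)·(0.166100 + 0.157695) = -1.435527
s=0.460000, y=-1.435527:
  k1 = f(0.460000, -1.435527) = 0.157908
  k2 = f(0.920000, -1.362889) = 0.149918
  y ← -1.435527 + (0.46/2)·(0.157908 + 0.149918) = -1.364727
s=0.920000, y=-1.364727:
  k1 = f(0.920000, -1.364727) = 0.150120
  k2 = f(1.380000, -1.295672) = 0.142524
  y ← -1.364727 + (0.46/2)·(0.150120 + 0.142524) = -1.297419
y(1.38) ≈ -1.2974

-1.2974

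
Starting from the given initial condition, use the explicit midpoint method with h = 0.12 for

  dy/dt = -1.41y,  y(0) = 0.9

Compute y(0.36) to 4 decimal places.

0.5432

Midpoint: k1 = f(t_n, y_n); k2 = f(t_n + h/2, y_n + (h/2)·k1); y_{n+1} = y_n + h·k2.
t=0.000000, y=0.900000:
  k1 = f(0.000000, 0.900000) = -1.269000
  k2 = f(0.060000, 0.823860) = -1.161643
  y ← 0.900000 + 0.12·(-1.161643) = 0.760603
t=0.120000, y=0.760603:
  k1 = f(0.120000, 0.760603) = -1.072450
  k2 = f(0.180000, 0.696256) = -0.981721
  y ← 0.760603 + 0.12·(-0.981721) = 0.642796
t=0.240000, y=0.642796:
  k1 = f(0.240000, 0.642796) = -0.906343
  k2 = f(0.300000, 0.588416) = -0.829666
  y ← 0.642796 + 0.12·(-0.829666) = 0.543236
y(0.36) ≈ 0.5432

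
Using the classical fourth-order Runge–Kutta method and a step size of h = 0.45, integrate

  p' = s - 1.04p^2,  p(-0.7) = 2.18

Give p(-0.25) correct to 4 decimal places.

0.9077

RK4: k1 = f(s_n, p_n); k2 = f(s_n + h/2, p_n + (h/2)·k1); k3 = f(s_n + h/2, p_n + (h/2)·k2); k4 = f(s_n + h, p_n + h·k3); p_{n+1} = p_n + (h/6)·(k1 + 2k2 + 2k3 + k4).
s=-0.700000, p=2.180000:
  k1 = f(-0.700000, 2.180000) = -5.642496
  k2 = f(-0.475000, 0.910438) = -1.337054
  k3 = f(-0.475000, 1.879163) = -4.147503
  k4 = f(-0.250000, 0.313624) = -0.352294
  p ← 2.180000 + (0.45/6)·(k1 + 2k2 + 2k3 + k4) = 0.907707
p(-0.25) ≈ 0.9077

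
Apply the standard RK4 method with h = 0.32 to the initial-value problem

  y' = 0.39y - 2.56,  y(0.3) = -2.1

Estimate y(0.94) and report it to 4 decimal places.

RK4: k1 = f(x_n, y_n); k2 = f(x_n + h/2, y_n + (h/2)·k1); k3 = f(x_n + h/2, y_n + (h/2)·k2); k4 = f(x_n + h, y_n + h·k3); y_{n+1} = y_n + (h/6)·(k1 + 2k2 + 2k3 + k4).
x=0.300000, y=-2.100000:
  k1 = f(0.300000, -2.100000) = -3.379000
  k2 = f(0.460000, -2.640640) = -3.589850
  k3 = f(0.460000, -2.674376) = -3.603007
  k4 = f(0.620000, -3.252962) = -3.828655
  y ← -2.100000 + (0.32/6)·(k1 + 2k2 + 2k3 + k4) = -3.251646
x=0.620000, y=-3.251646:
  k1 = f(0.620000, -3.251646) = -3.828142
  k2 = f(0.780000, -3.864149) = -4.067018
  k3 = f(0.780000, -3.902369) = -4.081924
  k4 = f(0.940000, -4.557862) = -4.337566
  y ← -3.251646 + (0.32/6)·(k1 + 2k2 + 2k3 + k4) = -4.556371
y(0.94) ≈ -4.5564

-4.5564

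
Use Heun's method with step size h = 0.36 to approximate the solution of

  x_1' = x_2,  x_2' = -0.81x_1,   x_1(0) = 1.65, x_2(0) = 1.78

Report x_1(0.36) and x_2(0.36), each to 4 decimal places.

Heun on (x_1,x_2): k1 = f(s_n, state_n); k2 = f(s_n + h, state_n + h·k1); state_{n+1} = state_n + (h/2)·(k1 + k2).
0.000000: (1.650000, 1.780000)
  k1 = (1.780000, -1.336500)
  predictor → (2.290800, 1.298860)
  k2 = (1.298860, -1.855548)
  → (2.204195, 1.205431)
(x_1(0.36), x_2(0.36)) ≈ (2.2042, 1.2054)

2.2042, 1.2054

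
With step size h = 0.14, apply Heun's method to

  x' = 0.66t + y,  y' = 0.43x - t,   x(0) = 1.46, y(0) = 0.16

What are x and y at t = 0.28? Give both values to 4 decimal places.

1.5528, 0.3008

Heun on (x,y): k1 = f(t_n, state_n); k2 = f(t_n + h, state_n + h·k1); state_{n+1} = state_n + (h/2)·(k1 + k2).
0.000000: (1.460000, 0.160000)
  k1 = (0.160000, 0.627800)
  predictor → (1.482400, 0.247892)
  k2 = (0.340292, 0.497432)
  → (1.495020, 0.238766)
0.140000: (1.495020, 0.238766)
  k1 = (0.331166, 0.502859)
  predictor → (1.541384, 0.309166)
  k2 = (0.493966, 0.382795)
  → (1.552780, 0.300762)
(x(0.28), y(0.28)) ≈ (1.5528, 0.3008)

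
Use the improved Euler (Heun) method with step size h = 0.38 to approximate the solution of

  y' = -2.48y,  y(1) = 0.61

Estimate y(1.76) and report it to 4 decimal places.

Heun: k1 = f(x_n, y_n); k2 = f(x_n + h, y_n + h·k1); y_{n+1} = y_n + (h/2)·(k1 + k2).
x=1.000000, y=0.610000:
  k1 = f(1.000000, 0.610000) = -1.512800
  k2 = f(1.380000, 0.035136) = -0.087137
  y ← 0.610000 + (0.38/2)·(-1.512800 + (-0.087137)) = 0.306012
x=1.380000, y=0.306012:
  k1 = f(1.380000, 0.306012) = -0.758910
  k2 = f(1.760000, 0.017626) = -0.043713
  y ← 0.306012 + (0.38/2)·(-0.758910 + (-0.043713)) = 0.153514
y(1.76) ≈ 0.1535

0.1535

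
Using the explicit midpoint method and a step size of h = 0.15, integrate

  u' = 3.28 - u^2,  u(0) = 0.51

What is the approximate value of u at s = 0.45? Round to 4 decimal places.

Midpoint: k1 = f(s_n, u_n); k2 = f(s_n + h/2, u_n + (h/2)·k1); u_{n+1} = u_n + h·k2.
s=0.000000, u=0.510000:
  k1 = f(0.000000, 0.510000) = 3.019900
  k2 = f(0.075000, 0.736492) = 2.737579
  u ← 0.510000 + 0.15·2.737579 = 0.920637
s=0.150000, u=0.920637:
  k1 = f(0.150000, 0.920637) = 2.432428
  k2 = f(0.225000, 1.103069) = 2.063239
  u ← 0.920637 + 0.15·2.063239 = 1.230123
s=0.300000, u=1.230123:
  k1 = f(0.300000, 1.230123) = 1.766798
  k2 = f(0.375000, 1.362633) = 1.423233
  u ← 1.230123 + 0.15·1.423233 = 1.443608
u(0.45) ≈ 1.4436

1.4436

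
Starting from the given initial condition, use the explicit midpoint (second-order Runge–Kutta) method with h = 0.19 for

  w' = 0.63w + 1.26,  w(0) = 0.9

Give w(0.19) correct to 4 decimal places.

1.2679

Midpoint: k1 = f(x_n, w_n); k2 = f(x_n + h/2, w_n + (h/2)·k1); w_{n+1} = w_n + h·k2.
x=0.000000, w=0.900000:
  k1 = f(0.000000, 0.900000) = 1.827000
  k2 = f(0.095000, 1.073565) = 1.936346
  w ← 0.900000 + 0.19·1.936346 = 1.267906
w(0.19) ≈ 1.2679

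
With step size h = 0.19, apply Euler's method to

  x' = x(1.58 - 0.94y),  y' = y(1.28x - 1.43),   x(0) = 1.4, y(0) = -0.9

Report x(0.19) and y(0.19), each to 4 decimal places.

2.0453, -0.9619

Euler on (x,y): x_{n+1} = x_n + h·x', y_{n+1} = y_n + h·y'.
0.000000: (1.400000, -0.900000); f=(3.396400, -0.325800) → (2.045316, -0.961902)
(x(0.19), y(0.19)) ≈ (2.0453, -0.9619)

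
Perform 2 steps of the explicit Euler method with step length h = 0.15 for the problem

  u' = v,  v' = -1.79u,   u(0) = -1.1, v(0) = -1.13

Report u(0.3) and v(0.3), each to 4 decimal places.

Euler on (u,v): u_{n+1} = u_n + h·u', v_{n+1} = v_n + h·v'.
0.000000: (-1.100000, -1.130000); f=(-1.130000, 1.969000) → (-1.269500, -0.834650)
0.150000: (-1.269500, -0.834650); f=(-0.834650, 2.272405) → (-1.394698, -0.493789)
(u(0.3), v(0.3)) ≈ (-1.3947, -0.4938)

-1.3947, -0.4938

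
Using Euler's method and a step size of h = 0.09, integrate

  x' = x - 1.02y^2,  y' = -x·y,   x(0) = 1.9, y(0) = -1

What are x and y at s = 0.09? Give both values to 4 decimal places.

Euler on (x,y): x_{n+1} = x_n + h·x', y_{n+1} = y_n + h·y'.
0.000000: (1.900000, -1.000000); f=(0.880000, 1.900000) → (1.979200, -0.829000)
(x(0.09), y(0.09)) ≈ (1.9792, -0.8290)

1.9792, -0.8290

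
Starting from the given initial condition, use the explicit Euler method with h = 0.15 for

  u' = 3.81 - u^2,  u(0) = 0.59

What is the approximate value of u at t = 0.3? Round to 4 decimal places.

1.4962

Euler: u_{n+1} = u_n + h·f(t_n, u_n).
t=0.000000, u=0.590000: f=3.461900 → u ← 0.590000 + 0.15·3.461900 = 1.109285
t=0.150000, u=1.109285: f=2.579487 → u ← 1.109285 + 0.15·2.579487 = 1.496208
u(0.3) ≈ 1.4962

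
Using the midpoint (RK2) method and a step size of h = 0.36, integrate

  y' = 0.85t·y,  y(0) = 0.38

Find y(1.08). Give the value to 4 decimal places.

0.6148

Midpoint: k1 = f(t_n, y_n); k2 = f(t_n + h/2, y_n + (h/2)·k1); y_{n+1} = y_n + h·k2.
t=0.000000, y=0.380000:
  k1 = f(0.000000, 0.380000) = 0.000000
  k2 = f(0.180000, 0.380000) = 0.058140
  y ← 0.380000 + 0.36·0.058140 = 0.400930
t=0.360000, y=0.400930:
  k1 = f(0.360000, 0.400930) = 0.122685
  k2 = f(0.540000, 0.423014) = 0.194163
  y ← 0.400930 + 0.36·0.194163 = 0.470829
t=0.720000, y=0.470829:
  k1 = f(0.720000, 0.470829) = 0.288147
  k2 = f(0.900000, 0.522696) = 0.399862
  y ← 0.470829 + 0.36·0.399862 = 0.614780
y(1.08) ≈ 0.6148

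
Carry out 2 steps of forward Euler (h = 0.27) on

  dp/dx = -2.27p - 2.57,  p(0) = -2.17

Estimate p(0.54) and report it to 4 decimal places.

-1.2877

Euler: p_{n+1} = p_n + h·f(x_n, p_n).
x=0.000000, p=-2.170000: f=2.355900 → p ← -2.170000 + 0.27·2.355900 = -1.533907
x=0.270000, p=-1.533907: f=0.911969 → p ← -1.533907 + 0.27·0.911969 = -1.287675
p(0.54) ≈ -1.2877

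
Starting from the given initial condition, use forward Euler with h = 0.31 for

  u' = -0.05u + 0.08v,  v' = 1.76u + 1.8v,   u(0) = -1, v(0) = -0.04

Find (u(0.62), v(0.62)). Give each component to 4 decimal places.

-0.9853, -1.4848

Euler on (u,v): u_{n+1} = u_n + h·u', v_{n+1} = v_n + h·v'.
0.000000: (-1.000000, -0.040000); f=(0.046800, -1.832000) → (-0.985492, -0.607920)
0.310000: (-0.985492, -0.607920); f=(0.000641, -2.828722) → (-0.985293, -1.484824)
(u(0.62), v(0.62)) ≈ (-0.9853, -1.4848)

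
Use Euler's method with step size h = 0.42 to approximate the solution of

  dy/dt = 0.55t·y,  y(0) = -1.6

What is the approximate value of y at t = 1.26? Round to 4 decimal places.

-2.0958

Euler: y_{n+1} = y_n + h·f(t_n, y_n).
t=0.000000, y=-1.600000: f=0.000000 → y ← -1.600000 + 0.42·0.000000 = -1.600000
t=0.420000, y=-1.600000: f=-0.369600 → y ← -1.600000 + 0.42·(-0.369600) = -1.755232
t=0.840000, y=-1.755232: f=-0.810917 → y ← -1.755232 + 0.42·(-0.810917) = -2.095817
y(1.26) ≈ -2.0958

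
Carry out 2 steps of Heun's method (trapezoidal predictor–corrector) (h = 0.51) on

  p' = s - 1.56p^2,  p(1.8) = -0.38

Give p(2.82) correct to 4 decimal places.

Heun: k1 = f(s_n, p_n); k2 = f(s_n + h, p_n + h·k1); p_{n+1} = p_n + (h/2)·(k1 + k2).
s=1.800000, p=-0.380000:
  k1 = f(1.800000, -0.380000) = 1.574736
  k2 = f(2.310000, 0.423115) = 2.030718
  p ← -0.380000 + (0.51/2)·(1.574736 + 2.030718) = 0.539391
s=2.310000, p=0.539391:
  k1 = f(2.310000, 0.539391) = 1.856130
  k2 = f(2.820000, 1.486017) = -0.624865
  p ← 0.539391 + (0.51/2)·(1.856130 + (-0.624865)) = 0.853363
p(2.82) ≈ 0.8534

0.8534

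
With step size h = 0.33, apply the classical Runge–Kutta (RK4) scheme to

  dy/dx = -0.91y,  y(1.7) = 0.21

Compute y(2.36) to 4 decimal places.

0.1152

RK4: k1 = f(x_n, y_n); k2 = f(x_n + h/2, y_n + (h/2)·k1); k3 = f(x_n + h/2, y_n + (h/2)·k2); k4 = f(x_n + h, y_n + h·k3); y_{n+1} = y_n + (h/6)·(k1 + 2k2 + 2k3 + k4).
x=1.700000, y=0.210000:
  k1 = f(1.700000, 0.210000) = -0.191100
  k2 = f(1.865000, 0.178469) = -0.162406
  k3 = f(1.865000, 0.183203) = -0.166715
  k4 = f(2.030000, 0.154984) = -0.141036
  y ← 0.210000 + (0.33/6)·(k1 + 2k2 + 2k3 + k4) = 0.155529
x=2.030000, y=0.155529:
  k1 = f(2.030000, 0.155529) = -0.141532
  k2 = f(2.195000, 0.132177) = -0.120281
  k3 = f(2.195000, 0.135683) = -0.123471
  k4 = f(2.360000, 0.114784) = -0.104453
  y ← 0.155529 + (0.33/6)·(k1 + 2k2 + 2k3 + k4) = 0.115187
y(2.36) ≈ 0.1152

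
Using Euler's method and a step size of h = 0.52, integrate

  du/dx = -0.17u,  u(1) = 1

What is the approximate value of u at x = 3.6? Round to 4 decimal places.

Euler: u_{n+1} = u_n + h·f(x_n, u_n).
x=1.000000, u=1.000000: f=-0.170000 → u ← 1.000000 + 0.52·(-0.170000) = 0.911600
x=1.520000, u=0.911600: f=-0.154972 → u ← 0.911600 + 0.52·(-0.154972) = 0.831015
x=2.040000, u=0.831015: f=-0.141272 → u ← 0.831015 + 0.52·(-0.141272) = 0.757553
x=2.560000, u=0.757553: f=-0.128784 → u ← 0.757553 + 0.52·(-0.128784) = 0.690585
x=3.080000, u=0.690585: f=-0.117399 → u ← 0.690585 + 0.52·(-0.117399) = 0.629537
u(3.6) ≈ 0.6295

0.6295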